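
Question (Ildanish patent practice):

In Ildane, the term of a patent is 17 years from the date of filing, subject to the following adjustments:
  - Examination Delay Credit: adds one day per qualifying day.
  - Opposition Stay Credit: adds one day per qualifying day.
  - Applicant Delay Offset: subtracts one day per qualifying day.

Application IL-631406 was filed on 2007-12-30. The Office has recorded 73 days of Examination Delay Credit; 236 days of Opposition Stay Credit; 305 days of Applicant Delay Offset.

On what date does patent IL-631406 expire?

Base term: filing date + 17 years → 30 December 2024.
Examination Delay Credit: +73 days → 13 March 2025.
Opposition Stay Credit: +236 days → 4 November 2025.
Applicant Delay Offset: −305 days → 3 January 2025.

2025-01-03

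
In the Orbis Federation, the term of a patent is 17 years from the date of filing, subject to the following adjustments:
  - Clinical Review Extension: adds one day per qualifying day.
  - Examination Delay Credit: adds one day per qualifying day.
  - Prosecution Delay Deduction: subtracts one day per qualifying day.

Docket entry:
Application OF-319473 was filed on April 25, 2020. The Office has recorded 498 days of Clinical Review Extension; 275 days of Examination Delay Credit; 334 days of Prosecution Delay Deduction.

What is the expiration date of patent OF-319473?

Base term: filing date + 17 years → 25 April 2037.
Clinical Review Extension: +498 days → 5 September 2038.
Examination Delay Credit: +275 days → 7 June 2039.
Prosecution Delay Deduction: −334 days → 8 July 2038.

2038-07-08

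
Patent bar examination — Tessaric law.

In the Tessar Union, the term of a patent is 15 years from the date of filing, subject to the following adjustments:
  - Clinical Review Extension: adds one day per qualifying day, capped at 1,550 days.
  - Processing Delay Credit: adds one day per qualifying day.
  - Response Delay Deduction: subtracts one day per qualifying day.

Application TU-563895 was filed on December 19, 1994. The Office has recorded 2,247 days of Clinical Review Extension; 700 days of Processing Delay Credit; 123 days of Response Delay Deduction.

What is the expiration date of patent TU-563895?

Base term: filing date + 15 years → 19 December 2009.
Clinical Review Extension: 2247 days claimed exceeds the 1550-day cap, so +1550 days → 18 March 2014.
Processing Delay Credit: +700 days → 16 February 2016.
Response Delay Deduction: −123 days → 16 October 2015.

October 16, 2015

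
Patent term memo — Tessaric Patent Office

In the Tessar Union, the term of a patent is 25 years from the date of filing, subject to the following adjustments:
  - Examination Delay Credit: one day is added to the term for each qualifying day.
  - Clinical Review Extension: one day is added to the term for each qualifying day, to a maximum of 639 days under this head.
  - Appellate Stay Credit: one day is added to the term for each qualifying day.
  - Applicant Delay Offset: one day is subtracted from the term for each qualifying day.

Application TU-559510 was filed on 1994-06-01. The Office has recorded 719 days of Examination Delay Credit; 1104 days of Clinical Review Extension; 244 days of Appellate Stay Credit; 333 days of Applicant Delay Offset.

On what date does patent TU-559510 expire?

Base term: filing date + 25 years → 1 June 2019.
Examination Delay Credit: +719 days → 20 May 2021.
Clinical Review Extension: 1104 days claimed exceeds the 639-day cap, so +639 days → 18 February 2023.
Appellate Stay Credit: +244 days → 20 October 2023.
Applicant Delay Offset: −333 days → 21 November 2022.

November 21, 2022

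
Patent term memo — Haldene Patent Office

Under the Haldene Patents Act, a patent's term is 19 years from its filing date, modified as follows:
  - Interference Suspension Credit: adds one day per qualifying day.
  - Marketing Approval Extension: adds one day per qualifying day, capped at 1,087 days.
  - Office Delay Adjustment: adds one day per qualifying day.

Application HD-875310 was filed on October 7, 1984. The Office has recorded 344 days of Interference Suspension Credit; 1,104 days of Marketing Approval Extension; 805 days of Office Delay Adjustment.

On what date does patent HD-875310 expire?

November 20, 2009

Base term: filing date + 19 years → 7 October 2003.
Interference Suspension Credit: +344 days → 15 September 2004.
Marketing Approval Extension: 1104 days claimed exceeds the 1087-day cap, so +1087 days → 7 September 2007.
Office Delay Adjustment: +805 days → 20 November 2009.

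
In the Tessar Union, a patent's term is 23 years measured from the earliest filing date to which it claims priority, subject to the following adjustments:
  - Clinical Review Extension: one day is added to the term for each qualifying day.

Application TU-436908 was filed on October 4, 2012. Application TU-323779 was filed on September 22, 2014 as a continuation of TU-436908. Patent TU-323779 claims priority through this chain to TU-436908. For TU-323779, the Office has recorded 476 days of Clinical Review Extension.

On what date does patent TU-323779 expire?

Earliest priority filing: 4 October 2012.
Base term: 4 October 2012 + 23 years → 4 October 2035.
Clinical Review Extension: +476 days → 22 January 2037.

January 22, 2037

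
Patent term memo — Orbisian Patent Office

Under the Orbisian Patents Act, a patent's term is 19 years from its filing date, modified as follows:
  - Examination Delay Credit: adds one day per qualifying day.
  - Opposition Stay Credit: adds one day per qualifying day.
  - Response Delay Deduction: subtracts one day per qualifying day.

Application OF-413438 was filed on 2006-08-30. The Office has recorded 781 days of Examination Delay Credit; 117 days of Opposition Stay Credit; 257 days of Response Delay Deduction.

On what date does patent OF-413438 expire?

Base term: filing date + 19 years → 30 August 2025.
Examination Delay Credit: +781 days → 20 October 2027.
Opposition Stay Credit: +117 days → 14 February 2028.
Response Delay Deduction: −257 days → 2 June 2027.

2027-06-02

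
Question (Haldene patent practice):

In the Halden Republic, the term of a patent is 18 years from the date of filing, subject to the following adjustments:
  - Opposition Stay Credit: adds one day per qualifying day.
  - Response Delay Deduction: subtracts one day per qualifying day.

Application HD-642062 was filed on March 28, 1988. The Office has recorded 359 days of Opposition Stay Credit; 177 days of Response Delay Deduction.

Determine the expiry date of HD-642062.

Base term: filing date + 18 years → 28 March 2006.
Opposition Stay Credit: +359 days → 22 March 2007.
Response Delay Deduction: −177 days → 26 September 2006.

2006-09-26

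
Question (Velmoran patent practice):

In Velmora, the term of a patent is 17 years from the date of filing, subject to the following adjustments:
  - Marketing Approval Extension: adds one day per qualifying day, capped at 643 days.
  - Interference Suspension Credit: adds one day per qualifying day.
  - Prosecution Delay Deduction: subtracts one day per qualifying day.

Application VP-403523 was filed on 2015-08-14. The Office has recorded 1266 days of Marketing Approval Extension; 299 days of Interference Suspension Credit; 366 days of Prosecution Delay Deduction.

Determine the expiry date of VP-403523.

Base term: filing date + 17 years → 14 August 2032.
Marketing Approval Extension: 1266 days claimed exceeds the 643-day cap, so +643 days → 19 May 2034.
Interference Suspension Credit: +299 days → 14 March 2035.
Prosecution Delay Deduction: −366 days → 13 March 2034.

March 13, 2034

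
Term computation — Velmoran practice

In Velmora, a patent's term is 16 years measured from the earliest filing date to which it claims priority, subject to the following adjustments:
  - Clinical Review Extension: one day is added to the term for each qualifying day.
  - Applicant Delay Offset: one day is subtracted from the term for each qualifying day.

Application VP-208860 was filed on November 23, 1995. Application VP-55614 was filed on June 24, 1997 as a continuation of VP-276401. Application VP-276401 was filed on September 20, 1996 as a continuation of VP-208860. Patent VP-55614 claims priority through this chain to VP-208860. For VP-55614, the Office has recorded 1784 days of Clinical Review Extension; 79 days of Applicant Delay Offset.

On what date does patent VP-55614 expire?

July 24, 2016

Earliest priority filing: 23 November 1995.
Base term: 23 November 1995 + 16 years → 23 November 2011.
Clinical Review Extension: +1784 days → 11 October 2016.
Applicant Delay Offset: −79 days → 24 July 2016.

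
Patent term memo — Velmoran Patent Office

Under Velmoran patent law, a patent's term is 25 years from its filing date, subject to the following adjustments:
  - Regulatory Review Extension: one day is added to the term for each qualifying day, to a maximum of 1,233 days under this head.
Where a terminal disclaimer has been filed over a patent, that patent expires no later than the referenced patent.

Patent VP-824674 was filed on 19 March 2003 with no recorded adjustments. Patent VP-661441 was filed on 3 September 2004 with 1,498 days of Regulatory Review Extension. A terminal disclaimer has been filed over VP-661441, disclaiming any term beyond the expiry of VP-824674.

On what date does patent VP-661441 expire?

2028-03-19

Natural term of VP-661441:
  Base: filing + 25 years → 3 September 2029.
  Regulatory Review Extension: 1498 days claimed exceeds the 1233-day cap, so +1233 days → 18 January 2033.
Expiry of referenced patent VP-824674:
  Base: filing + 25 years → 19 March 2028.
Terminal disclaimer: VP-661441 expires on the earlier of 18 January 2033 and 19 March 2028.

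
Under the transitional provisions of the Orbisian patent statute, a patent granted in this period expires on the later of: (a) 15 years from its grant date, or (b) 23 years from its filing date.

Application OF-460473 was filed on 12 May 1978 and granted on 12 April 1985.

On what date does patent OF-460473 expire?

2001-05-12

(a) grant + 15 years → 12 April 2000.
(b) filing + 23 years → 12 May 2001.
Later of the two: 12 May 2001.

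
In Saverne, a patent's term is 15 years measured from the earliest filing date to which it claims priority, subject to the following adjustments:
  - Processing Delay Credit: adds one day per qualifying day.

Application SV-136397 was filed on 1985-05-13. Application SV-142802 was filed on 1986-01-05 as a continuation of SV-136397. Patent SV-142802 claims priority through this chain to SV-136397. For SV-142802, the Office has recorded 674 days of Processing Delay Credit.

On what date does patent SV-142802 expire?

Earliest priority filing: 13 May 1985.
Base term: 13 May 1985 + 15 years → 13 May 2000.
Processing Delay Credit: +674 days → 18 March 2002.

2002-03-18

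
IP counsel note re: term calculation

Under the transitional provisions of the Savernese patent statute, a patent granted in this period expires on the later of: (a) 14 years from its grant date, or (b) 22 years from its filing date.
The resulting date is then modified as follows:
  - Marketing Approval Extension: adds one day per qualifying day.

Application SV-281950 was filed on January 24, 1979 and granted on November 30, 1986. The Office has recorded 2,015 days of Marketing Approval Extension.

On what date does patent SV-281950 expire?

2006-08-01

(a) grant + 14 years → 30 November 2000.
(b) filing + 22 years → 24 January 2001.
Later of the two: 24 January 2001.
Marketing Approval Extension: +2015 days → 1 August 2006.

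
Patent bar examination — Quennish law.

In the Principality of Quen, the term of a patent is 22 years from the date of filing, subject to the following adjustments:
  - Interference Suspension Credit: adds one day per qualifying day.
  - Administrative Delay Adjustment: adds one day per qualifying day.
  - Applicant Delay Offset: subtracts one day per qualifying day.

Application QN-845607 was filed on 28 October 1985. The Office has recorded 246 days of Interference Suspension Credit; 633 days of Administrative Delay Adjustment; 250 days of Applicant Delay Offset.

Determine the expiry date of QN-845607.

2009-07-18

Base term: filing date + 22 years → 28 October 2007.
Interference Suspension Credit: +246 days → 30 June 2008.
Administrative Delay Adjustment: +633 days → 25 March 2010.
Applicant Delay Offset: −250 days → 18 July 2009.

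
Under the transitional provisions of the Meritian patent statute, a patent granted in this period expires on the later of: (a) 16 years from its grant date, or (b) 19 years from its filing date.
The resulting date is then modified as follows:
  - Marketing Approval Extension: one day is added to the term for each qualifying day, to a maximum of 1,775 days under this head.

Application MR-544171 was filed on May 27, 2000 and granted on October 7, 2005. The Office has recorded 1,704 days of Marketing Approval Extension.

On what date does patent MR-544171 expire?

(a) grant + 16 years → 7 October 2021.
(b) filing + 19 years → 27 May 2019.
Later of the two: 7 October 2021.
Marketing Approval Extension: 1704 days (within the 1775-day cap) → +1704 days → 7 June 2026.

June 7, 2026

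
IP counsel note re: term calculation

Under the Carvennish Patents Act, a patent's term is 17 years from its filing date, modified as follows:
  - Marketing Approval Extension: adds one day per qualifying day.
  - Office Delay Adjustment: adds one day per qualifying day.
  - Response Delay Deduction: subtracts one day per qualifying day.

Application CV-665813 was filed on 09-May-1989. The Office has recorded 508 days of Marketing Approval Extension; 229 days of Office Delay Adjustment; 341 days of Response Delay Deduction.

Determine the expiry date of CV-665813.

Base term: filing date + 17 years → 9 May 2006.
Marketing Approval Extension: +508 days → 29 September 2007.
Office Delay Adjustment: +229 days → 15 May 2008.
Response Delay Deduction: −341 days → 9 June 2007.

June 9, 2007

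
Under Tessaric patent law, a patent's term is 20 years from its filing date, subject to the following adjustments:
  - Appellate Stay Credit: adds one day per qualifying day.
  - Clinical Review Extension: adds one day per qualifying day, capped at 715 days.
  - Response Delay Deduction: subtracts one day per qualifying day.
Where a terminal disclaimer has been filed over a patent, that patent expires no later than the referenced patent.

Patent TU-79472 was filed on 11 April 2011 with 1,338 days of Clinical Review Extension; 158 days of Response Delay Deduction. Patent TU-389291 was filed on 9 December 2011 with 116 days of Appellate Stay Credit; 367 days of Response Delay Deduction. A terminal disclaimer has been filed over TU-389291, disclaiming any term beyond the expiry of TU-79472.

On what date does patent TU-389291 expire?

April 2, 2031

Natural term of TU-389291:
  Base: filing + 20 years → 9 December 2031.
  Appellate Stay Credit: +116 days → 3 April 2032.
  Response Delay Deduction: −367 days → 2 April 2031.
Expiry of referenced patent TU-79472:
  Base: filing + 20 years → 11 April 2031.
  Clinical Review Extension: 1338 days claimed exceeds the 715-day cap, so +715 days → 26 March 2033.
  Response Delay Deduction: −158 days → 19 October 2032.
Terminal disclaimer: TU-389291 expires on the earlier of 2 April 2031 and 19 October 2032.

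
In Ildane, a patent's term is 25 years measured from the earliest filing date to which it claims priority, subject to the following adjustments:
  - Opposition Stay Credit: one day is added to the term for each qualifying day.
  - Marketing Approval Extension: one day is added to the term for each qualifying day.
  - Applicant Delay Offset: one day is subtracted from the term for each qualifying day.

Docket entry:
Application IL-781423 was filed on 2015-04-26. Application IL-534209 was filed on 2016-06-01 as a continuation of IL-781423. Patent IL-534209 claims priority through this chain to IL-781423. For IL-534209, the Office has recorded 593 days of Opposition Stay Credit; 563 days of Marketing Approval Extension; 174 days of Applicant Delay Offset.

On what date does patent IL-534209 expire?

January 3, 2043

Earliest priority filing: 26 April 2015.
Base term: 26 April 2015 + 25 years → 26 April 2040.
Opposition Stay Credit: +593 days → 10 December 2041.
Marketing Approval Extension: +563 days → 26 June 2043.
Applicant Delay Offset: −174 days → 3 January 2043.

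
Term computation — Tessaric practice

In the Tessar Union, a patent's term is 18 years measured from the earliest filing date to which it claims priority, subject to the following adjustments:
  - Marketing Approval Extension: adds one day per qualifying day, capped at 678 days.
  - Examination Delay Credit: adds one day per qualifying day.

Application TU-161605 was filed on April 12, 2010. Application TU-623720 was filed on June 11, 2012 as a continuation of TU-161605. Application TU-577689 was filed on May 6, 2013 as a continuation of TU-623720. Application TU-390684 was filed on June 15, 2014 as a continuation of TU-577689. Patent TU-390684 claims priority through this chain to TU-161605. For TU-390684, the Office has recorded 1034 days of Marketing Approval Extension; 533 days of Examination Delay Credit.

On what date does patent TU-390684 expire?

August 6, 2031

Earliest priority filing: 12 April 2010.
Base term: 12 April 2010 + 18 years → 12 April 2028.
Marketing Approval Extension: 1034 days claimed exceeds the 678-day cap, so +678 days → 19 February 2030.
Examination Delay Credit: +533 days → 6 August 2031.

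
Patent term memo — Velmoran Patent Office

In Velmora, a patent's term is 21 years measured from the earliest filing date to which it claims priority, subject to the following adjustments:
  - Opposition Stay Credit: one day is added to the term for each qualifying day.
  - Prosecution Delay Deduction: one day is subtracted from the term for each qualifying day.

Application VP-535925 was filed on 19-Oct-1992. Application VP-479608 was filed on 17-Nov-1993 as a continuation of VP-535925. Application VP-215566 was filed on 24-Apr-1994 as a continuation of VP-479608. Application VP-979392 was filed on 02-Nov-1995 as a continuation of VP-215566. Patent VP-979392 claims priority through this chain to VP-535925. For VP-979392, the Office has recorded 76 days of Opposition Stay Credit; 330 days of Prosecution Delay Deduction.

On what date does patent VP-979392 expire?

Earliest priority filing: 19 October 1992.
Base term: 19 October 1992 + 21 years → 19 October 2013.
Opposition Stay Credit: +76 days → 3 January 2014.
Prosecution Delay Deduction: −330 days → 7 February 2013.

2013-02-07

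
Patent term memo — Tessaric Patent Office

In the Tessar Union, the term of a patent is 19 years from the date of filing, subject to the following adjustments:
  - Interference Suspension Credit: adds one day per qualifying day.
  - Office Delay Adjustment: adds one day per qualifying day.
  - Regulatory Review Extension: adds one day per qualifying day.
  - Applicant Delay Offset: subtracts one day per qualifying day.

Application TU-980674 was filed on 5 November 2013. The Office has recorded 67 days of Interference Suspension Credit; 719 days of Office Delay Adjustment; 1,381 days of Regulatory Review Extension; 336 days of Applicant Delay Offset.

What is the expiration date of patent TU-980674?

Base term: filing date + 19 years → 5 November 2032.
Interference Suspension Credit: +67 days → 11 January 2033.
Office Delay Adjustment: +719 days → 31 December 2034.
Regulatory Review Extension: +1381 days → 12 October 2038.
Applicant Delay Offset: −336 days → 10 November 2037.

November 10, 2037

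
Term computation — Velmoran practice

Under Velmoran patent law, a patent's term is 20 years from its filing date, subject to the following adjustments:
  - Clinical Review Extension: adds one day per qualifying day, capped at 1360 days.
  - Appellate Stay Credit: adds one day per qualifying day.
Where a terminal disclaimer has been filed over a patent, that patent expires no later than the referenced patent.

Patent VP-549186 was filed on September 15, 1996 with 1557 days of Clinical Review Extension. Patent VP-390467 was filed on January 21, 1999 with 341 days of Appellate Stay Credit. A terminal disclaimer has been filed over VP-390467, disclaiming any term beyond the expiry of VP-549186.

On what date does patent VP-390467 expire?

2019-12-28

Natural term of VP-390467:
  Base: filing + 20 years → 21 January 2019.
  Appellate Stay Credit: +341 days → 28 December 2019.
Expiry of referenced patent VP-549186:
  Base: filing + 20 years → 15 September 2016.
  Clinical Review Extension: 1557 days claimed exceeds the 1360-day cap, so +1360 days → 6 June 2020.
Terminal disclaimer: VP-390467 expires on the earlier of 28 December 2019 and 6 June 2020.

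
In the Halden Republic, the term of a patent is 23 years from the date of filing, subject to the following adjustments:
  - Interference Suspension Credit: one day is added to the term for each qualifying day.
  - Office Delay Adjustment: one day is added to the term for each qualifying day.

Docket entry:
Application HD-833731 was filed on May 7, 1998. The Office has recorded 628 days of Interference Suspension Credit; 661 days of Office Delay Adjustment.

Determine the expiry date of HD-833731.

November 16, 2024

Base term: filing date + 23 years → 7 May 2021.
Interference Suspension Credit: +628 days → 25 January 2023.
Office Delay Adjustment: +661 days → 16 November 2024.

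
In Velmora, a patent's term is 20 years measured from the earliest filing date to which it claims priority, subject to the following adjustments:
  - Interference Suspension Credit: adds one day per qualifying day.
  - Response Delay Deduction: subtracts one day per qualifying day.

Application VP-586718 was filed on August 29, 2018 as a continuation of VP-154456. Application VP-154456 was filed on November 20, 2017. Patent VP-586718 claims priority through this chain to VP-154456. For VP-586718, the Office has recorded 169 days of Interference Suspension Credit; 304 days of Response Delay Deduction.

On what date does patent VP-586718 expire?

Earliest priority filing: 20 November 2017.
Base term: 20 November 2017 + 20 years → 20 November 2037.
Interference Suspension Credit: +169 days → 8 May 2038.
Response Delay Deduction: −304 days → 8 July 2037.

July 8, 2037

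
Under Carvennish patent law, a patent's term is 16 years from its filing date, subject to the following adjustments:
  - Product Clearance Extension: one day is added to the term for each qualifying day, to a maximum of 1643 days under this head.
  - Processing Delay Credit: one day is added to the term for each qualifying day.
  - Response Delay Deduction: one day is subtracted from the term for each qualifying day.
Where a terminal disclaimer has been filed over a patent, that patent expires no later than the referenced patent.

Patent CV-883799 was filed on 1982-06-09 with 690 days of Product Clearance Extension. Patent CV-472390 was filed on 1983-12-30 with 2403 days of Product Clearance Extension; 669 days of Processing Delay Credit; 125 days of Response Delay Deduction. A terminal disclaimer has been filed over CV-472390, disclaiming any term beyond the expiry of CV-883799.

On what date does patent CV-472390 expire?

2000-04-29

Natural term of CV-472390:
  Base: filing + 16 years → 30 December 1999.
  Product Clearance Extension: 2403 days claimed exceeds the 1643-day cap, so +1643 days → 29 June 2004.
  Processing Delay Credit: +669 days → 29 April 2006.
  Response Delay Deduction: −125 days → 25 December 2005.
Expiry of referenced patent CV-883799:
  Base: filing + 16 years → 9 June 1998.
  Product Clearance Extension: 690 days (within the 1643-day cap) → +690 days → 29 April 2000.
Terminal disclaimer: CV-472390 expires on the earlier of 25 December 2005 and 29 April 2000.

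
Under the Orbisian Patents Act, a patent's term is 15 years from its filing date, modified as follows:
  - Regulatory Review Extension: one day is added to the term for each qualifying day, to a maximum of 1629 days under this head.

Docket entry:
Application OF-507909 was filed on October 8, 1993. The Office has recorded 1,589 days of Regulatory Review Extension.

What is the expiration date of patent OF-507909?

Base term: filing date + 15 years → 8 October 2008.
Regulatory Review Extension: 1589 days (within the 1629-day cap) → +1589 days → 13 February 2013.

February 13, 2013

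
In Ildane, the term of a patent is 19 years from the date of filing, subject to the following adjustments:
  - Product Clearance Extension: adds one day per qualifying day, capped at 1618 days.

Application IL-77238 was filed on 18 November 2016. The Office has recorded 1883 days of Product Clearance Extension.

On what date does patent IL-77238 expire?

Base term: filing date + 19 years → 18 November 2035.
Product Clearance Extension: 1883 days claimed exceeds the 1618-day cap, so +1618 days → 23 April 2040.

April 23, 2040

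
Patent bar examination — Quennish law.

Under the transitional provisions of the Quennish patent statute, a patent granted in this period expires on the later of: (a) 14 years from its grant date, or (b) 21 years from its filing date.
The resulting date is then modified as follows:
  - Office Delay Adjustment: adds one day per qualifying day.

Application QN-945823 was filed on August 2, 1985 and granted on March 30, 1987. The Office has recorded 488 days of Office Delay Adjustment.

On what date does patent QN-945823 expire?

2007-12-03

(a) grant + 14 years → 30 March 2001.
(b) filing + 21 years → 2 August 2006.
Later of the two: 2 August 2006.
Office Delay Adjustment: +488 days → 3 December 2007.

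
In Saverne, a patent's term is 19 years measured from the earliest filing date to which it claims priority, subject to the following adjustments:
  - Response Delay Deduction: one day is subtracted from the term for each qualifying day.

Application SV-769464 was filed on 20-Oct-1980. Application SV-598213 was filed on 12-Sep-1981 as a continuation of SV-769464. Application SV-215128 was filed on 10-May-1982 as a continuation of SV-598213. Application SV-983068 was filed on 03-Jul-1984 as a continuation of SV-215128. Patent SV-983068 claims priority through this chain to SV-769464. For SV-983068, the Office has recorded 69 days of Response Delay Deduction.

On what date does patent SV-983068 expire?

1999-08-12

Earliest priority filing: 20 October 1980.
Base term: 20 October 1980 + 19 years → 20 October 1999.
Response Delay Deduction: −69 days → 12 August 1999.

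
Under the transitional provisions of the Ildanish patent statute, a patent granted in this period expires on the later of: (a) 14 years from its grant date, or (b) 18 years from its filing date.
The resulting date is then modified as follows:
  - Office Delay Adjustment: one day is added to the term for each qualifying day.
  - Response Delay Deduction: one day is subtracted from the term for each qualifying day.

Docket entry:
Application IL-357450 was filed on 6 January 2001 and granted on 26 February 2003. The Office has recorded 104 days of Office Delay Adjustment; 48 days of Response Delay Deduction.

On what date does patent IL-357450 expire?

(a) grant + 14 years → 26 February 2017.
(b) filing + 18 years → 6 January 2019.
Later of the two: 6 January 2019.
Office Delay Adjustment: +104 days → 20 April 2019.
Response Delay Deduction: −48 days → 3 March 2019.

March 3, 2019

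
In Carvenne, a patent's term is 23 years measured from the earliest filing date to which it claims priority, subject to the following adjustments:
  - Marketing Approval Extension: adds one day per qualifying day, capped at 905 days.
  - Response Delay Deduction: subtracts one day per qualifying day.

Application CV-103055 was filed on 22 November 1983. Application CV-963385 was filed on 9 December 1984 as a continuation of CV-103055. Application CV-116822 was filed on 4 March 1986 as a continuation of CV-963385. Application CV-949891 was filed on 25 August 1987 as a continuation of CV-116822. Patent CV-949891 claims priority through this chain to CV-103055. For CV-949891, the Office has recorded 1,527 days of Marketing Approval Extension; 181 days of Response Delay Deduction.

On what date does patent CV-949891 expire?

2008-11-15

Earliest priority filing: 22 November 1983.
Base term: 22 November 1983 + 23 years → 22 November 2006.
Marketing Approval Extension: 1527 days claimed exceeds the 905-day cap, so +905 days → 15 May 2009.
Response Delay Deduction: −181 days → 15 November 2008.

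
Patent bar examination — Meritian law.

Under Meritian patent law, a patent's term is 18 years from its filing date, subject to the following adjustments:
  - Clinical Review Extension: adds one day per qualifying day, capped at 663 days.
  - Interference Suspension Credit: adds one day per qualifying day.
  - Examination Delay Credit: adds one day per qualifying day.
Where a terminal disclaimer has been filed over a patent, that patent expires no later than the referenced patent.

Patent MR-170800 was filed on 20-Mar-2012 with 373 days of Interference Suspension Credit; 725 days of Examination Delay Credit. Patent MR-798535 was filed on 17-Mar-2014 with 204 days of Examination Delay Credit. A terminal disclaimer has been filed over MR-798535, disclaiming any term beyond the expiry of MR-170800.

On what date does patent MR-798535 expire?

Natural term of MR-798535:
  Base: filing + 18 years → 17 March 2032.
  Examination Delay Credit: +204 days → 7 October 2032.
Expiry of referenced patent MR-170800:
  Base: filing + 18 years → 20 March 2030.
  Interference Suspension Credit: +373 days → 28 March 2031.
  Examination Delay Credit: +725 days → 22 March 2033.
Terminal disclaimer: MR-798535 expires on the earlier of 7 October 2032 and 22 March 2033.

2032-10-07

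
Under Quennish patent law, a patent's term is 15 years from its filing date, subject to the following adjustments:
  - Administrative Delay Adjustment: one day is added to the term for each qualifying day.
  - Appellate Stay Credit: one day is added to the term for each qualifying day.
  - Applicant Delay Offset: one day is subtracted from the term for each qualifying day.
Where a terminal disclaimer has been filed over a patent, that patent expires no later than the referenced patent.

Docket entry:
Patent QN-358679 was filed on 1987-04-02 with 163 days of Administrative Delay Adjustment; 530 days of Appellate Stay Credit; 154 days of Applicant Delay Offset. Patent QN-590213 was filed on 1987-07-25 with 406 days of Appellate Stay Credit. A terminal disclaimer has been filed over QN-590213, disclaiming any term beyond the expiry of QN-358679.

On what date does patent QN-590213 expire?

September 4, 2003

Natural term of QN-590213:
  Base: filing + 15 years → 25 July 2002.
  Appellate Stay Credit: +406 days → 4 September 2003.
Expiry of referenced patent QN-358679:
  Base: filing + 15 years → 2 April 2002.
  Administrative Delay Adjustment: +163 days → 12 September 2002.
  Appellate Stay Credit: +530 days → 24 February 2004.
  Applicant Delay Offset: −154 days → 23 September 2003.
Terminal disclaimer: QN-590213 expires on the earlier of 4 September 2003 and 23 September 2003.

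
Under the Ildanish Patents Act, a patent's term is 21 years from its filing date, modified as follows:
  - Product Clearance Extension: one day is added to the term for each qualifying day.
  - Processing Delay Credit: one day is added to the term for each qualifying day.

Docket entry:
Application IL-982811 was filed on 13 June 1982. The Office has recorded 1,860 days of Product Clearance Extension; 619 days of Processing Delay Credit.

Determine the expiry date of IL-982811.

Base term: filing date + 21 years → 13 June 2003.
Product Clearance Extension: +1860 days → 16 July 2008.
Processing Delay Credit: +619 days → 27 March 2010.

March 27, 2010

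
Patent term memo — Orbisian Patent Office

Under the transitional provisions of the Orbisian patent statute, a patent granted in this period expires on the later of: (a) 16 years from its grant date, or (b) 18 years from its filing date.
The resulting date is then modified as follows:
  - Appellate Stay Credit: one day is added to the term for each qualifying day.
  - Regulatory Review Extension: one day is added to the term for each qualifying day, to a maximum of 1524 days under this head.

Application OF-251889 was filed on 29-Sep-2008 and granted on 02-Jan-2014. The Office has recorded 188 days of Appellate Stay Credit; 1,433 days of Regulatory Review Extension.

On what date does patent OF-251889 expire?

(a) grant + 16 years → 2 January 2030.
(b) filing + 18 years → 29 September 2026.
Later of the two: 2 January 2030.
Appellate Stay Credit: +188 days → 9 July 2030.
Regulatory Review Extension: 1433 days (within the 1524-day cap) → +1433 days → 11 June 2034.

June 11, 2034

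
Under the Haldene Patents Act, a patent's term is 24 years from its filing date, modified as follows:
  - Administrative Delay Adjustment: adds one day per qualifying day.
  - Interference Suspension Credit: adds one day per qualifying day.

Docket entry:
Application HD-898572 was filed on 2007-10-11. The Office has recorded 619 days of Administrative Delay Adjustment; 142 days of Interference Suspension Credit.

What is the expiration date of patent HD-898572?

2033-11-10

Base term: filing date + 24 years → 11 October 2031.
Administrative Delay Adjustment: +619 days → 21 June 2033.
Interference Suspension Credit: +142 days → 10 November 2033.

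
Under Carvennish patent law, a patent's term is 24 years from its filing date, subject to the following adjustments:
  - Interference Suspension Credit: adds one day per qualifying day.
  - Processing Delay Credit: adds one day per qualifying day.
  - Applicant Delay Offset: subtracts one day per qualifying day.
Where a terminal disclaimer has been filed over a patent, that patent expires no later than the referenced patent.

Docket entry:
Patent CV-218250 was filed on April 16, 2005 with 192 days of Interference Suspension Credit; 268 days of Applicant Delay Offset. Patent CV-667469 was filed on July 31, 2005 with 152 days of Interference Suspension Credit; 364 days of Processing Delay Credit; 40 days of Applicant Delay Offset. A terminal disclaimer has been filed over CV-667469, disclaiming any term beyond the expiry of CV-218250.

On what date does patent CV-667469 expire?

Natural term of CV-667469:
  Base: filing + 24 years → 31 July 2029.
  Interference Suspension Credit: +152 days → 30 December 2029.
  Processing Delay Credit: +364 days → 29 December 2030.
  Applicant Delay Offset: −40 days → 19 November 2030.
Expiry of referenced patent CV-218250:
  Base: filing + 24 years → 16 April 2029.
  Interference Suspension Credit: +192 days → 25 October 2029.
  Applicant Delay Offset: −268 days → 30 January 2029.
Terminal disclaimer: CV-667469 expires on the earlier of 19 November 2030 and 30 January 2029.

January 30, 2029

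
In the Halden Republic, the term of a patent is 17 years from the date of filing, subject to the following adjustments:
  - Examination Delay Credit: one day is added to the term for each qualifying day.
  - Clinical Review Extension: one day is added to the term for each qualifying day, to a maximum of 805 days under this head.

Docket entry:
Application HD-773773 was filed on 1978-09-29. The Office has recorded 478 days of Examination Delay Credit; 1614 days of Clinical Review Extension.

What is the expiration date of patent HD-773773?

Base term: filing date + 17 years → 29 September 1995.
Examination Delay Credit: +478 days → 19 January 1997.
Clinical Review Extension: 1614 days claimed exceeds the 805-day cap, so +805 days → 4 April 1999.

1999-04-04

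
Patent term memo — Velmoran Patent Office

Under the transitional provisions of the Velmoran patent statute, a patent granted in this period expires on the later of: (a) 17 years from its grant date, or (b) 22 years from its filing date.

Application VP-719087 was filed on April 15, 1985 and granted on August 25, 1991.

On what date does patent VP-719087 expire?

2008-08-25

(a) grant + 17 years → 25 August 2008.
(b) filing + 22 years → 15 April 2007.
Later of the two: 25 August 2008.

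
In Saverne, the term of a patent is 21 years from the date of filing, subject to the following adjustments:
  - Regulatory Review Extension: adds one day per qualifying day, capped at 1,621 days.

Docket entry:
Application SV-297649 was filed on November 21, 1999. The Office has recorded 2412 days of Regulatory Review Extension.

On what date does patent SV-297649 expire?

Base term: filing date + 21 years → 21 November 2020.
Regulatory Review Extension: 2412 days claimed exceeds the 1621-day cap, so +1621 days → 30 April 2025.

April 30, 2025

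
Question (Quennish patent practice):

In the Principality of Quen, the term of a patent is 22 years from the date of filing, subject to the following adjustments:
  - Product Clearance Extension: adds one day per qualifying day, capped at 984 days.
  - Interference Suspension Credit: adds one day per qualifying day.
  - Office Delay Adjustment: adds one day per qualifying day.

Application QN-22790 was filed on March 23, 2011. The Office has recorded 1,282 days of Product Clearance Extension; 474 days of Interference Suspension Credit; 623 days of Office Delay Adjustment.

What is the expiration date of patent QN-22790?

Base term: filing date + 22 years → 23 March 2033.
Product Clearance Extension: 1282 days claimed exceeds the 984-day cap, so +984 days → 2 December 2035.
Interference Suspension Credit: +474 days → 20 March 2037.
Office Delay Adjustment: +623 days → 3 December 2038.

December 3, 2038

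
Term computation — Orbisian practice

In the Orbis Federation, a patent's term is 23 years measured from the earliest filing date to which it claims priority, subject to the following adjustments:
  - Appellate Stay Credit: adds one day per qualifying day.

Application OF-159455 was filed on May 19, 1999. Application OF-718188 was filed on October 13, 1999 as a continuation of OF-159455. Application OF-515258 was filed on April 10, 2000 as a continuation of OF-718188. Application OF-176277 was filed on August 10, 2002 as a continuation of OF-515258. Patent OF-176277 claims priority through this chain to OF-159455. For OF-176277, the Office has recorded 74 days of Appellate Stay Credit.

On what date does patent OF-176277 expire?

Earliest priority filing: 19 May 1999.
Base term: 19 May 1999 + 23 years → 19 May 2022.
Appellate Stay Credit: +74 days → 1 August 2022.

August 1, 2022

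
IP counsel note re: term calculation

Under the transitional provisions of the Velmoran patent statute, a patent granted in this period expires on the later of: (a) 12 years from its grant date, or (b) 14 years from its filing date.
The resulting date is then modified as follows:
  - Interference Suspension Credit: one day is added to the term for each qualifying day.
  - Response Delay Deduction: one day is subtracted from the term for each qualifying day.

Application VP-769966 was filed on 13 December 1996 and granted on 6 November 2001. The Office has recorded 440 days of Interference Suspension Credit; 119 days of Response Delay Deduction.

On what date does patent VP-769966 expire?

September 23, 2014

(a) grant + 12 years → 6 November 2013.
(b) filing + 14 years → 13 December 2010.
Later of the two: 6 November 2013.
Interference Suspension Credit: +440 days → 20 January 2015.
Response Delay Deduction: −119 days → 23 September 2014.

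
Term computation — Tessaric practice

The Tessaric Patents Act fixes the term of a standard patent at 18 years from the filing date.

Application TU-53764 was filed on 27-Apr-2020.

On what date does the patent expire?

April 27, 2038

Filing date + 18 years → 27 April 2038.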